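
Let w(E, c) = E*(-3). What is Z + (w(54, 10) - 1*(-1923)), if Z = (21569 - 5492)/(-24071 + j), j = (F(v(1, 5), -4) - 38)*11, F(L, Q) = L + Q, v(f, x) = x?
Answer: 43089681/24478 ≈ 1760.3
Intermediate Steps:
w(E, c) = -3*E
j = -407 (j = ((5 - 4) - 38)*11 = (1 - 38)*11 = -37*11 = -407)
Z = -16077/24478 (Z = (21569 - 5492)/(-24071 - 407) = 16077/(-24478) = 16077*(-1/24478) = -16077/24478 ≈ -0.65679)
Z + (w(54, 10) - 1*(-1923)) = -16077/24478 + (-3*54 - 1*(-1923)) = -16077/24478 + (-162 + 1923) = -16077/24478 + 1761 = 43089681/24478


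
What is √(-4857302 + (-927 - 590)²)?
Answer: I*√2556013 ≈ 1598.8*I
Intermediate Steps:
√(-4857302 + (-927 - 590)²) = √(-4857302 + (-1517)²) = √(-4857302 + 2301289) = √(-2556013) = I*√2556013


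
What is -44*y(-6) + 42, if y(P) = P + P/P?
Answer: 262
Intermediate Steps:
y(P) = 1 + P (y(P) = P + 1 = 1 + P)
-44*y(-6) + 42 = -44*(1 - 6) + 42 = -44*(-5) + 42 = 220 + 42 = 262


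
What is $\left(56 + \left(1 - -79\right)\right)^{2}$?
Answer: $18496$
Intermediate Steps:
$\left(56 + \left(1 - -79\right)\right)^{2} = \left(56 + \left(1 + 79\right)\right)^{2} = \left(56 + 80\right)^{2} = 136^{2} = 18496$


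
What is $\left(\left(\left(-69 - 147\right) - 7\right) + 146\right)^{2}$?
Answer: $5929$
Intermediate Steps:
$\left(\left(\left(-69 - 147\right) - 7\right) + 146\right)^{2} = \left(\left(-216 - 7\right) + 146\right)^{2} = \left(-223 + 146\right)^{2} = \left(-77\right)^{2} = 5929$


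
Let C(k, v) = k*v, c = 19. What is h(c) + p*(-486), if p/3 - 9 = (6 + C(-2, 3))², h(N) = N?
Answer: -13103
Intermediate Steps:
p = 27 (p = 27 + 3*(6 - 2*3)² = 27 + 3*(6 - 6)² = 27 + 3*0² = 27 + 3*0 = 27 + 0 = 27)
h(c) + p*(-486) = 19 + 27*(-486) = 19 - 13122 = -13103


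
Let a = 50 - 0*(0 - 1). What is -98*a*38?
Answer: -186200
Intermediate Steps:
a = 50 (a = 50 - 0*(-1) = 50 - 1*0 = 50 + 0 = 50)
-98*a*38 = -98*50*38 = -4900*38 = -186200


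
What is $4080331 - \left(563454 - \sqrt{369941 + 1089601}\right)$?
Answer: $3516877 + \sqrt{1459542} \approx 3.5181 \cdot 10^{6}$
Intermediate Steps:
$4080331 - \left(563454 - \sqrt{369941 + 1089601}\right) = 4080331 - \left(563454 - \sqrt{1459542}\right) = 3516877 + \sqrt{1459542}$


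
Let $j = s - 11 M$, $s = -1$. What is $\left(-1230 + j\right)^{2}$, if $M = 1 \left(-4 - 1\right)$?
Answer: $1382976$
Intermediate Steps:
$M = -5$ ($M = 1 \left(-5\right) = -5$)
$j = 54$ ($j = -1 - -55 = -1 + 55 = 54$)
$\left(-1230 + j\right)^{2} = \left(-1230 + 54\right)^{2} = \left(-1176\right)^{2} = 1382976$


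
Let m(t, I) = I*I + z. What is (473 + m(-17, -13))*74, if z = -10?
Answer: 46768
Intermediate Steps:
m(t, I) = -10 + I² (m(t, I) = I*I - 10 = I² - 10 = -10 + I²)
(473 + m(-17, -13))*74 = (473 + (-10 + (-13)²))*74 = (473 + (-10 + 169))*74 = (473 + 159)*74 = 632*74 = 46768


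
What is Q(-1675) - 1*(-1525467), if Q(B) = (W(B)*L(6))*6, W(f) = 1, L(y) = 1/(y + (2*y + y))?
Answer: 6101869/4 ≈ 1.5255e+6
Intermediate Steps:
L(y) = 1/(4*y) (L(y) = 1/(y + 3*y) = 1/(4*y))
Q(B) = 1/4 (Q(B) = (1*((1/4)/6))*6 = (1*((1/4)*(1/6)))*6 = (1*(1/24))*6 = (1/24)*6 = 1/4)
Q(-1675) - 1*(-1525467) = 1/4 - 1*(-1525467) = 1/4 + 1525467 = 6101869/4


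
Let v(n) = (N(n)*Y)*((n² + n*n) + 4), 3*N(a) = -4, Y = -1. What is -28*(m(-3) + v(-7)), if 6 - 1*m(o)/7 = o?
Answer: -5572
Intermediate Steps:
N(a) = -4/3 (N(a) = (⅓)*(-4) = -4/3)
m(o) = 42 - 7*o
v(n) = 16/3 + 8*n²/3 (v(n) = (-4/3*(-1))*((n² + n*n) + 4) = 4*((n² + n²) + 4)/3 = 4*(2*n² + 4)/3 = 4*(4 + 2*n²)/3 = 16/3 + 8*n²/3)
-28*(m(-3) + v(-7)) = -28*((42 - 7*(-3)) + (16/3 + (8/3)*(-7)²)) = -28*((42 + 21) + (16/3 + (8/3)*49)) = -28*(63 + (16/3 + 392/3)) = -28*(63 + 136) = -28*199 = -5572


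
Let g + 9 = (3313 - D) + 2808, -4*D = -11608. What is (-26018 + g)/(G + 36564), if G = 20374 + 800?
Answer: -11404/28869 ≈ -0.39503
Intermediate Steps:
G = 21174
D = 2902 (D = -¼*(-11608) = 2902)
g = 3210 (g = -9 + ((3313 - 1*2902) + 2808) = -9 + ((3313 - 2902) + 2808) = -9 + (411 + 2808) = -9 + 3219 = 3210)
(-26018 + g)/(G + 36564) = (-26018 + 3210)/(21174 + 36564) = -22808/57738 = -22808*1/57738 = -11404/28869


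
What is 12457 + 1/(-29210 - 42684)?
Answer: 895583557/71894 ≈ 12457.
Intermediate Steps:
12457 + 1/(-29210 - 42684) = 12457 + 1/(-71894) = 12457 - 1/71894 = 895583557/71894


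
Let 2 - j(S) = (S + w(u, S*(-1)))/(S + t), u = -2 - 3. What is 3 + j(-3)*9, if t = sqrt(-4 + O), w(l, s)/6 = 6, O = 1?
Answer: 381/4 + 99*I*sqrt(3)/4 ≈ 95.25 + 42.868*I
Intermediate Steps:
u = -5
w(l, s) = 36 (w(l, s) = 6*6 = 36)
t = I*sqrt(3) (t = sqrt(-4 + 1) = sqrt(-3) = I*sqrt(3) ≈ 1.732*I)
j(S) = 2 - (36 + S)/(S + I*sqrt(3)) (j(S) = 2 - (S + 36)/(S + I*sqrt(3)) = 2 - (36 + S)/(S + I*sqrt(3)))
3 + j(-3)*9 = 3 + ((-36 - 3 + 2*I*sqrt(3))/(-3 + I*sqrt(3)))*9 = 3 + ((-39 + 2*I*sqrt(3))/(-3 + I*sqrt(3)))*9 = 3 + 9*(-39 + 2*I*sqrt(3))/(-3 + I*sqrt(3))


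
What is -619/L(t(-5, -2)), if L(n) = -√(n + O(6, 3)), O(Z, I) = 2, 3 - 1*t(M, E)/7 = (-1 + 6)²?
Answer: -619*I*√38/76 ≈ -50.208*I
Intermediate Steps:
t(M, E) = -154 (t(M, E) = 21 - 7*(-1 + 6)² = 21 - 7*5² = 21 - 7*25 = 21 - 175 = -154)
L(n) = -√(2 + n) (L(n) = -√(n + 2) = -√(2 + n))
-619/L(t(-5, -2)) = -619*(-1/√(2 - 154)) = -619*I*√38/76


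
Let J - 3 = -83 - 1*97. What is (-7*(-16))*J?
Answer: -19824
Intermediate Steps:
J = -177 (J = 3 + (-83 - 1*97) = 3 + (-83 - 97) = 3 - 180 = -177)
(-7*(-16))*J = -7*(-16)*(-177) = 112*(-177) = -19824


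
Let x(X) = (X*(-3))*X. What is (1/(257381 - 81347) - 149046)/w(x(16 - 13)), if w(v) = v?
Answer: 26237163563/4752918 ≈ 5520.2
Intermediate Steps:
x(X) = -3*X² (x(X) = (-3*X)*X = -3*X²)
(1/(257381 - 81347) - 149046)/w(x(16 - 13)) = (1/(257381 - 81347) - 149046)/((-3*(16 - 13)²)) = (1/176034 - 149046)/((-3*3²)) = (1/176034 - 149046)/((-3*9)) = -26237163563/176034/(-27) = -26237163563/176034*(-1/27) = 26237163563/4752918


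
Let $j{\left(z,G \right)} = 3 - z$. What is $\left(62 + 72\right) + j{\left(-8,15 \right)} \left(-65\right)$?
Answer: $-581$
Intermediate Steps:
$\left(62 + 72\right) + j{\left(-8,15 \right)} \left(-65\right) = \left(62 + 72\right) + \left(3 - -8\right) \left(-65\right) = 134 + \left(3 + 8\right) \left(-65\right) = 134 + 11 \left(-65\right) = 134 - 715 = -581$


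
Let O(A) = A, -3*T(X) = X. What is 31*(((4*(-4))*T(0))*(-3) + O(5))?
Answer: 155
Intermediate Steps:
T(X) = -X/3
31*(((4*(-4))*T(0))*(-3) + O(5)) = 31*(((4*(-4))*(-1/3*0))*(-3) + 5) = 31*(-16*0*(-3) + 5) = 31*(0*(-3) + 5) = 31*(0 + 5) = 31*5 = 155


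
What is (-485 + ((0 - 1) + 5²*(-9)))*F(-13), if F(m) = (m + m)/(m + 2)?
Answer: -18486/11 ≈ -1680.5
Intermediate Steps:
F(m) = 2*m/(2 + m) (F(m) = (2*m)/(2 + m) = 2*m/(2 + m))
(-485 + ((0 - 1) + 5²*(-9)))*F(-13) = (-485 + ((0 - 1) + 5²*(-9)))*(2*(-13)/(2 - 13)) = (-485 + (-1 + 25*(-9)))*(2*(-13)/(-11)) = (-485 + (-1 - 225))*(2*(-13)*(-1/11)) = (-485 - 226)*(26/11) = -711*26/11 = -18486/11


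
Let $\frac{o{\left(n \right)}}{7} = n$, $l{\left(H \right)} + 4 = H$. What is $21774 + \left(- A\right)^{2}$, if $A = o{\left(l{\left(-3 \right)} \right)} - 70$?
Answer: $35935$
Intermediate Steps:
$l{\left(H \right)} = -4 + H$
$o{\left(n \right)} = 7 n$
$A = -119$ ($A = 7 \left(-4 - 3\right) - 70 = 7 \left(-7\right) - 70 = -49 - 70 = -119$)
$21774 + \left(- A\right)^{2} = 21774 + \left(\left(-1\right) \left(-119\right)\right)^{2} = 21774 + 119^{2} = 21774 + 14161 = 35935$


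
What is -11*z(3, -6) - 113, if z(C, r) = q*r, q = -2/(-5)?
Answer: -433/5 ≈ -86.600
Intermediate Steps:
q = 2/5 (q = -2*(-1/5) = 2/5 ≈ 0.40000)
z(C, r) = 2*r/5
-11*z(3, -6) - 113 = -22*(-6)/5 - 113 = -11*(-12/5) - 113 = 132/5 - 113 = -433/5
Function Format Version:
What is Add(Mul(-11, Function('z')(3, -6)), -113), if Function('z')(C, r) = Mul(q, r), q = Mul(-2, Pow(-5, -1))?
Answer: Rational(-433, 5) ≈ -86.600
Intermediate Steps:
q = Rational(2, 5) (q = Mul(-2, Rational(-1, 5)) = Rational(2, 5) ≈ 0.40000)
Function('z')(C, r) = Mul(Rational(2, 5), r)
Add(Mul(-11, Function('z')(3, -6)), -113) = Add(Mul(-11, Mul(Rational(2, 5), -6)), -113) = Add(Mul(-11, Rational(-12, 5)), -113) = Add(Rational(132, 5), -113) = Rational(-433, 5)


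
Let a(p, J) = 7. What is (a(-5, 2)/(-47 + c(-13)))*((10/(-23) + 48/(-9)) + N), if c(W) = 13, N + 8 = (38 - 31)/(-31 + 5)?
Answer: 176281/60996 ≈ 2.8900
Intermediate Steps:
N = -215/26 (N = -8 + (38 - 31)/(-31 + 5) = -8 + 7/(-26) = -8 + 7*(-1/26) = -8 - 7/26 = -215/26 ≈ -8.2692)
(a(-5, 2)/(-47 + c(-13)))*((10/(-23) + 48/(-9)) + N) = (7/(-47 + 13))*((10/(-23) + 48/(-9)) - 215/26) = (7/(-34))*((10*(-1/23) + 48*(-⅑)) - 215/26) = (-1/34*7)*((-10/23 - 16/3) - 215/26) = -7*(-398/69 - 215/26)/34 = -7/34*(-25183/1794) = 176281/60996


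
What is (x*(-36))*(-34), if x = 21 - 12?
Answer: 11016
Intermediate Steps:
x = 9
(x*(-36))*(-34) = (9*(-36))*(-34) = -324*(-34) = 11016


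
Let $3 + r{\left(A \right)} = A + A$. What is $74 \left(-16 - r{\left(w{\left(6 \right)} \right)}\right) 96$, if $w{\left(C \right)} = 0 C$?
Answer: $-92352$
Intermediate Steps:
$w{\left(C \right)} = 0$
$r{\left(A \right)} = -3 + 2 A$ ($r{\left(A \right)} = -3 + \left(A + A\right) = -3 + 2 A$)
$74 \left(-16 - r{\left(w{\left(6 \right)} \right)}\right) 96 = 74 \left(-16 - \left(-3 + 2 \cdot 0\right)\right) 96 = 74 \left(-16 - \left(-3 + 0\right)\right) 96 = 74 \left(-16 - -3\right) 96 = 74 \left(-16 + 3\right) 96 = 74 \left(-13\right) 96 = \left(-962\right) 96 = -92352$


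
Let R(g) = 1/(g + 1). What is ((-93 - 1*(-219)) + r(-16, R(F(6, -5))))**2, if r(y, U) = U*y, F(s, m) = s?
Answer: 749956/49 ≈ 15305.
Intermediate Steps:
R(g) = 1/(1 + g)
((-93 - 1*(-219)) + r(-16, R(F(6, -5))))**2 = ((-93 - 1*(-219)) - 16/(1 + 6))**2 = ((-93 + 219) - 16/7)**2 = (126 + (1/7)*(-16))**2 = (126 - 16/7)**2 = (866/7)**2 = 749956/49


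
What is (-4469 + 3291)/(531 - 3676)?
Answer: 1178/3145 ≈ 0.37456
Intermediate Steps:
(-4469 + 3291)/(531 - 3676) = -1178/(-3145) = -1178*(-1/3145) = 1178/3145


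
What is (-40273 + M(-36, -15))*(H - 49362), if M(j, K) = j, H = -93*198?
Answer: 2731982784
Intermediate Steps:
H = -18414
(-40273 + M(-36, -15))*(H - 49362) = (-40273 - 36)*(-18414 - 49362) = -40309*(-67776) = 2731982784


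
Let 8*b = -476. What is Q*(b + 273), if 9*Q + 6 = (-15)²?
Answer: 31171/6 ≈ 5195.2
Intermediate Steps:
b = -119/2 (b = (⅛)*(-476) = -119/2 ≈ -59.500)
Q = 73/3 (Q = -⅔ + (⅑)*(-15)² = -⅔ + (⅑)*225 = -⅔ + 25 = 73/3 ≈ 24.333)
Q*(b + 273) = 73*(-119/2 + 273)/3 = (73/3)*(427/2) = 31171/6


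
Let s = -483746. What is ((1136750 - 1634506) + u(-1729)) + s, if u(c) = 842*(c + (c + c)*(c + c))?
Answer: 10065999968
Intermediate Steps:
u(c) = 842*c + 3368*c² (u(c) = 842*(c + (2*c)*(2*c)) = 842*(c + 4*c²) = 842*c + 3368*c²)
((1136750 - 1634506) + u(-1729)) + s = ((1136750 - 1634506) + 842*(-1729)*(1 + 4*(-1729))) - 483746 = (-497756 + 842*(-1729)*(1 - 6916)) - 483746 = (-497756 + 842*(-1729)*(-6915)) - 483746 = (-497756 + 10066981470) - 483746 = 10066483714 - 483746 = 10065999968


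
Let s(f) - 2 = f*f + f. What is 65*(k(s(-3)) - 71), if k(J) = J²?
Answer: -455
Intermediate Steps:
s(f) = 2 + f + f² (s(f) = 2 + (f*f + f) = 2 + (f² + f) = 2 + (f + f²) = 2 + f + f²)
65*(k(s(-3)) - 71) = 65*((2 - 3 + (-3)²)² - 71) = 65*((2 - 3 + 9)² - 71) = 65*(8² - 71) = 65*(64 - 71) = 65*(-7) = -455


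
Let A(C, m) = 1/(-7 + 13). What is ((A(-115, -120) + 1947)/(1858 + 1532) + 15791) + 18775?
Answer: 703084123/20340 ≈ 34567.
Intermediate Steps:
A(C, m) = 1/6
((A(-115, -120) + 1947)/(1858 + 1532) + 15791) + 18775 = ((1/6 + 1947)/(1858 + 1532) + 15791) + 18775 = ((11683/6)/3390 + 15791) + 18775 = ((11683/6)*(1/3390) + 15791) + 18775 = (11683/20340 + 15791) + 18775 = 321200623/20340 + 18775 = 703084123/20340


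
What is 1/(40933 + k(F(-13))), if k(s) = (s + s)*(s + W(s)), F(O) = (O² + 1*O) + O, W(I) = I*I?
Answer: 1/5930245 ≈ 1.6863e-7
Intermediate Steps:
W(I) = I²
F(O) = O² + 2*O (F(O) = (O² + O) + O = (O + O²) + O = O² + 2*O)
k(s) = 2*s*(s + s²) (k(s) = (s + s)*(s + s²) = (2*s)*(s + s²) = 2*s*(s + s²))
1/(40933 + k(F(-13))) = 1/(40933 + 2*(-13*(2 - 13))²*(1 - 13*(2 - 13))) = 1/(40933 + 2*(-13*(-11))²*(1 - 13*(-11))) = 1/(40933 + 2*143²*(1 + 143)) = 1/(40933 + 2*20449*144) = 1/(40933 + 5889312) = 1/5930245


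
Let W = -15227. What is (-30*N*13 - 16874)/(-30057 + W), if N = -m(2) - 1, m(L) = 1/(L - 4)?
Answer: 16679/45284 ≈ 0.36832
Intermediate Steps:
m(L) = 1/(-4 + L)
N = -1/2 (N = -1/(-4 + 2) - 1 = -1/(-2) - 1 = -1*(-1/2) - 1 = 1/2 - 1 = -1/2 ≈ -0.50000)
(-30*N*13 - 16874)/(-30057 + W) = (-30*(-1/2)*13 - 16874)/(-30057 - 15227) = (15*13 - 16874)/(-45284) = (195 - 16874)*(-1/45284) = -16679*(-1/45284) = 16679/45284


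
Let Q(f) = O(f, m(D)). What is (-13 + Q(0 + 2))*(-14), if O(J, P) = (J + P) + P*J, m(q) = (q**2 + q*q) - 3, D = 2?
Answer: -56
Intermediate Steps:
m(q) = -3 + 2*q**2 (m(q) = (q**2 + q**2) - 3 = 2*q**2 - 3 = -3 + 2*q**2)
O(J, P) = J + P + J*P (O(J, P) = (J + P) + J*P = J + P + J*P)
Q(f) = 5 + 6*f (Q(f) = f + (-3 + 2*2**2) + f*(-3 + 2*2**2) = f + (-3 + 2*4) + f*(-3 + 2*4) = f + (-3 + 8) + f*(-3 + 8) = f + 5 + f*5 = f + 5 + 5*f = 5 + 6*f)
(-13 + Q(0 + 2))*(-14) = (-13 + (5 + 6*(0 + 2)))*(-14) = (-13 + (5 + 6*2))*(-14) = (-13 + (5 + 12))*(-14) = (-13 + 17)*(-14) = 4*(-14) = -56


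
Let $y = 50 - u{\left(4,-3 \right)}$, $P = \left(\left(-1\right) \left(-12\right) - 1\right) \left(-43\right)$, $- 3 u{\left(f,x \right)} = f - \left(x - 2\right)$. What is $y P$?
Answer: $-25069$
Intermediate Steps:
$u{\left(f,x \right)} = - \frac{2}{3} - \frac{f}{3} + \frac{x}{3}$ ($u{\left(f,x \right)} = - \frac{f - \left(x - 2\right)}{3} = - \frac{f - \left(-2 + x\right)}{3} = - \frac{2 + f - x}{3} = - \frac{2}{3} - \frac{f}{3} + \frac{x}{3}$)
$P = -473$ ($P = \left(12 - 1\right) \left(-43\right) = 11 \left(-43\right) = -473$)
$y = 53$ ($y = 50 - \left(- \frac{2}{3} - \frac{4}{3} + \frac{1}{3} \left(-3\right)\right) = 50 - \left(- \frac{2}{3} - \frac{4}{3} - 1\right) = 50 - -3 = 50 + 3 = 53$)
$y P = 53 \left(-473\right) = -25069$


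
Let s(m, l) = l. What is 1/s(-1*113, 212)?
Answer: 1/212 ≈ 0.0047170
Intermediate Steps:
1/s(-1*113, 212) = 1/212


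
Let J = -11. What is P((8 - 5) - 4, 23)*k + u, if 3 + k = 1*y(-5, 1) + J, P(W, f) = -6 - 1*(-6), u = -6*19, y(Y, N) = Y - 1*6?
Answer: -114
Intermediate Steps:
y(Y, N) = -6 + Y (y(Y, N) = Y - 6 = -6 + Y)
u = -114
P(W, f) = 0 (P(W, f) = -6 + 6 = 0)
k = -25 (k = -3 + (1*(-6 - 5) - 11) = -3 + (1*(-11) - 11) = -3 + (-11 - 11) = -3 - 22 = -25)
P((8 - 5) - 4, 23)*k + u = 0*(-25) - 114 = 0 - 114 = -114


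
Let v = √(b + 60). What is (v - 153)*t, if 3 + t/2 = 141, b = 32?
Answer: -42228 + 552*√23 ≈ -39581.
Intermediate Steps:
t = 276 (t = -6 + 2*141 = -6 + 282 = 276)
v = 2*√23 (v = √(32 + 60) = √92 = 2*√23 ≈ 9.5917)
(v - 153)*t = (2*√23 - 153)*276 = (-153 + 2*√23)*276 = -42228 + 552*√23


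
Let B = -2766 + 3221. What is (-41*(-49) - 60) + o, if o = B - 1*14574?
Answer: -12170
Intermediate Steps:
B = 455
o = -14119 (o = 455 - 1*14574 = 455 - 14574 = -14119)
(-41*(-49) - 60) + o = (-41*(-49) - 60) - 14119 = (2009 - 60) - 14119 = 1949 - 14119 = -12170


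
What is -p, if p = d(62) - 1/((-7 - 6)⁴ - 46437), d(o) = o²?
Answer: -68715345/17876 ≈ -3844.0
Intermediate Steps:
p = 68715345/17876 (p = 62² - 1/((-7 - 6)⁴ - 46437) = 3844 - 1/((-13)⁴ - 46437) = 3844 - 1/(28561 - 46437) = 3844 - 1/(-17876) = 3844 - 1*(-1/17876) = 3844 + 1/17876 = 68715345/17876 ≈ 3844.0)
-p = -1*68715345/17876 = -68715345/17876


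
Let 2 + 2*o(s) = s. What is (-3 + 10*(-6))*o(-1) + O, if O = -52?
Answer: 85/2 ≈ 42.500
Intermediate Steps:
o(s) = -1 + s/2
(-3 + 10*(-6))*o(-1) + O = (-3 + 10*(-6))*(-1 + (½)*(-1)) - 52 = (-3 - 60)*(-1 - ½) - 52 = -63*(-3/2) - 52 = 189/2 - 52 = 85/2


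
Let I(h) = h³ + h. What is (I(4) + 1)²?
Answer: 4761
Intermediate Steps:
I(h) = h + h³
(I(4) + 1)² = ((4 + 4³) + 1)² = ((4 + 64) + 1)² = (68 + 1)² = 69² = 4761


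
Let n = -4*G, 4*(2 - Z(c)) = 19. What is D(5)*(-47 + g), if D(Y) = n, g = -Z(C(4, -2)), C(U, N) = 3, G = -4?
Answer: -708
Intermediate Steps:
Z(c) = -11/4 (Z(c) = 2 - ¼*19 = 2 - 19/4 = -11/4)
g = 11/4 (g = -1*(-11/4) = 11/4 ≈ 2.7500)
n = 16 (n = -4*(-4) = 16)
D(Y) = 16
D(5)*(-47 + g) = 16*(-47 + 11/4) = 16*(-177/4) = -708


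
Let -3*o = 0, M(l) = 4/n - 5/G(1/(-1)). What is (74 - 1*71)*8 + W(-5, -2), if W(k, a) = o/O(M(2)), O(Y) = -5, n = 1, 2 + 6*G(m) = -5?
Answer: 24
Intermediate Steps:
G(m) = -7/6 (G(m) = -1/3 + (1/6)*(-5) = -1/3 - 5/6 = -7/6)
M(l) = 58/7 (M(l) = 4/1 - 5/(-7/6) = 4*1 - 5*(-6/7) = 4 + 30/7 = 58/7)
o = 0 (o = -1/3*0 = 0)
W(k, a) = 0 (W(k, a) = 0/(-5) = 0*(-1/5) = 0)
(74 - 1*71)*8 + W(-5, -2) = (74 - 1*71)*8 + 0 = (74 - 71)*8 + 0 = 3*8 + 0 = 24 + 0 = 24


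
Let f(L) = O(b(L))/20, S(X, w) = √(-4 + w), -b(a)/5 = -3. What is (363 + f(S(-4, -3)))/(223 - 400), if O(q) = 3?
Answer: -2421/1180 ≈ -2.0517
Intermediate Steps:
b(a) = 15 (b(a) = -5*(-3) = 15)
f(L) = 3/20
(363 + f(S(-4, -3)))/(223 - 400) = (363 + 3/20)/(223 - 400) = (7263/20)/(-177) = (7263/20)*(-1/177) = -2421/1180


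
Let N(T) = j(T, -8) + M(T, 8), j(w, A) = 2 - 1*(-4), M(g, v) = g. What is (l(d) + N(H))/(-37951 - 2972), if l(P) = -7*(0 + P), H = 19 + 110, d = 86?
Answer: 467/40923 ≈ 0.011412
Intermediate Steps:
H = 129
j(w, A) = 6 (j(w, A) = 2 + 4 = 6)
l(P) = -7*P
N(T) = 6 + T
(l(d) + N(H))/(-37951 - 2972) = (-7*86 + (6 + 129))/(-37951 - 2972) = (-602 + 135)/(-40923) = -467*(-1/40923) = 467/40923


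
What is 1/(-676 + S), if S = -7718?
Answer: -1/8394 ≈ -0.00011913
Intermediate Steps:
1/(-676 + S) = 1/(-676 - 7718) = 1/(-8394) = -1/8394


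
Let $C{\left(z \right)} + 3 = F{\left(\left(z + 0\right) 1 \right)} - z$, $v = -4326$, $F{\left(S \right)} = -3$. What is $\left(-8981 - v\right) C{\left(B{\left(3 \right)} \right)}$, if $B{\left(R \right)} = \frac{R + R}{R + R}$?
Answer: $32585$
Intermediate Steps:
$B{\left(R \right)} = 1$ ($B{\left(R \right)} = \frac{2 R}{2 R} = 2 R \frac{1}{2 R} = 1$)
$C{\left(z \right)} = -6 - z$ ($C{\left(z \right)} = -3 - \left(3 + z\right) = -6 - z$)
$\left(-8981 - v\right) C{\left(B{\left(3 \right)} \right)} = \left(-8981 - -4326\right) \left(-6 - 1\right) = \left(-8981 + 4326\right) \left(-6 - 1\right) = \left(-4655\right) \left(-7\right) = 32585$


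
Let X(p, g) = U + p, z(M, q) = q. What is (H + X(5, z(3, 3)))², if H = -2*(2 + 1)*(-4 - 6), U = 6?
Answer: 5041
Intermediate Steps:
X(p, g) = 6 + p
H = 60 (H = -6*(-10) = -2*(-30) = 60)
(H + X(5, z(3, 3)))² = (60 + (6 + 5))² = (60 + 11)² = 71² = 5041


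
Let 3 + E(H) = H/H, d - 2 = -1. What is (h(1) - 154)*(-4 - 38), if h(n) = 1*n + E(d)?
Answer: 6510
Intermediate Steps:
d = 1 (d = 2 - 1 = 1)
E(H) = -2 (E(H) = -3 + H/H = -3 + 1 = -2)
h(n) = -2 + n (h(n) = 1*n - 2 = n - 2 = -2 + n)
(h(1) - 154)*(-4 - 38) = ((-2 + 1) - 154)*(-4 - 38) = (-1 - 154)*(-42) = -155*(-42) = 6510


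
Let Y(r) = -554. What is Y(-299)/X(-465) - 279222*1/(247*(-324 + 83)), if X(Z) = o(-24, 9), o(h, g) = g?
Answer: -30464960/535743 ≈ -56.865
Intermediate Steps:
X(Z) = 9
Y(-299)/X(-465) - 279222*1/(247*(-324 + 83)) = -554/9 - 279222*1/(247*(-324 + 83)) = -554*⅑ - 279222/(247*(-241)) = -554/9 - 279222/(-59527) = -554/9 - 279222*(-1/59527) = -554/9 + 279222/59527 = -30464960/535743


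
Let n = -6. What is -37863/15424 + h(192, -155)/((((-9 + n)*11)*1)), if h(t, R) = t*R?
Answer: 30184723/169664 ≈ 177.91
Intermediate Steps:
h(t, R) = R*t
-37863/15424 + h(192, -155)/((((-9 + n)*11)*1)) = -37863/15424 + (-155*192)/((((-9 - 6)*11)*1)) = -37863*1/15424 - 29760/(-15*11*1) = -37863/15424 - 29760/((-165*1)) = -37863/15424 - 29760/(-165) = -37863/15424 - 29760*(-1/165) = -37863/15424 + 1984/11 = 30184723/169664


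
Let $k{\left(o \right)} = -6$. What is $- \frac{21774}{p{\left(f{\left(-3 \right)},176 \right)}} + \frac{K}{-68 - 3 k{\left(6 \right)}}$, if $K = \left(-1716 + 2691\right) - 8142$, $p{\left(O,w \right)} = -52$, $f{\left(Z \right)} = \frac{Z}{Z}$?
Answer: $\frac{182673}{325} \approx 562.07$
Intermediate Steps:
$f{\left(Z \right)} = 1$
$K = -7167$ ($K = 975 - 8142 = -7167$)
$- \frac{21774}{p{\left(f{\left(-3 \right)},176 \right)}} + \frac{K}{-68 - 3 k{\left(6 \right)}} = - \frac{21774}{-52} - \frac{7167}{-68 - -18} = \left(-21774\right) \left(- \frac{1}{52}\right) - \frac{7167}{-68 + 18} = \frac{10887}{26} - \frac{7167}{-50} = \frac{10887}{26} - - \frac{7167}{50} = \frac{10887}{26} + \frac{7167}{50} = \frac{182673}{325}$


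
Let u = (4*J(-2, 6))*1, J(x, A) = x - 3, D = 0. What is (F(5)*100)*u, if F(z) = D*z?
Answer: 0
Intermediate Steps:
J(x, A) = -3 + x
u = -20 (u = (4*(-3 - 2))*1 = (4*(-5))*1 = -20*1 = -20)
F(z) = 0 (F(z) = 0*z = 0)
(F(5)*100)*u = (0*100)*(-20) = 0*(-20) = 0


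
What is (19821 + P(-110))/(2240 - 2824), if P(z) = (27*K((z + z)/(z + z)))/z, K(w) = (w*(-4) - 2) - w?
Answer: -2180499/64240 ≈ -33.943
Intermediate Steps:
K(w) = -2 - 5*w (K(w) = (-4*w - 2) - w = (-2 - 4*w) - w = -2 - 5*w)
P(z) = -189/z (P(z) = (27*(-2 - 5*(z + z)/(z + z)))/z = (27*(-2 - 5*2*z/(2*z)))/z = (27*(-2 - 5*2*z*1/(2*z)))/z = (27*(-2 - 5*1))/z = (27*(-2 - 5))/z = (27*(-7))/z = -189/z)
(19821 + P(-110))/(2240 - 2824) = (19821 - 189/(-110))/(2240 - 2824) = (19821 - 189*(-1/110))/(-584) = (19821 + 189/110)*(-1/584) = (2180499/110)*(-1/584) = -2180499/64240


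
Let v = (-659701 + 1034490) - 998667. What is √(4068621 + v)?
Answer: √3444743 ≈ 1856.0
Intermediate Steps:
v = -623878 (v = 374789 - 998667 = -623878)
√(4068621 + v) = √(4068621 - 623878) = √3444743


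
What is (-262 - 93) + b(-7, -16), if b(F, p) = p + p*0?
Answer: -371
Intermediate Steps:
b(F, p) = p (b(F, p) = p + 0 = p)
(-262 - 93) + b(-7, -16) = (-262 - 93) - 16 = -355 - 16 = -371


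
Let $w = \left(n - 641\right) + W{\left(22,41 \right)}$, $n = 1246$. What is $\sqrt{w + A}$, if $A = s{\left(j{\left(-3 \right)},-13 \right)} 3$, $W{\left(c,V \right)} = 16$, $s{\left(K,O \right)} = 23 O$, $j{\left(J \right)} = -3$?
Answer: $2 i \sqrt{69} \approx 16.613 i$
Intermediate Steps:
$A = -897$ ($A = 23 \left(-13\right) 3 = \left(-299\right) 3 = -897$)
$w = 621$ ($w = \left(1246 - 641\right) + 16 = 605 + 16 = 621$)
$\sqrt{w + A} = \sqrt{621 - 897} = \sqrt{-276} = 2 i \sqrt{69}$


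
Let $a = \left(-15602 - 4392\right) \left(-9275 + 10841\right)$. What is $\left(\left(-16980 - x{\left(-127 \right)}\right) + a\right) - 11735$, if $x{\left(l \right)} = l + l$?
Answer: $-31339065$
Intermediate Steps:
$x{\left(l \right)} = 2 l$
$a = -31310604$ ($a = \left(-19994\right) 1566 = -31310604$)
$\left(\left(-16980 - x{\left(-127 \right)}\right) + a\right) - 11735 = \left(\left(-16980 - 2 \left(-127\right)\right) - 31310604\right) - 11735 = \left(\left(-16980 - -254\right) - 31310604\right) - 11735 = \left(\left(-16980 + 254\right) - 31310604\right) - 11735 = \left(-16726 - 31310604\right) - 11735 = -31327330 - 11735 = -31339065$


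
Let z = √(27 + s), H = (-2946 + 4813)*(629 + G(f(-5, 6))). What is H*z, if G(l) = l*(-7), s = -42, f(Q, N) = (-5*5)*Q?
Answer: -459282*I*√15 ≈ -1.7788e+6*I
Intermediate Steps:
f(Q, N) = -25*Q
G(l) = -7*l
H = -459282 (H = (-2946 + 4813)*(629 - (-175)*(-5)) = 1867*(629 - 7*125) = 1867*(629 - 875) = 1867*(-246) = -459282)
z = I*√15 (z = √(27 - 42) = √(-15) = I*√15 ≈ 3.873*I)
H*z = -459282*I*√15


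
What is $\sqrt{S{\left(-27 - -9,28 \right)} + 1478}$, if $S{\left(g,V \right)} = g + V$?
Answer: $4 \sqrt{93} \approx 38.575$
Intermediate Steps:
$S{\left(g,V \right)} = V + g$
$\sqrt{S{\left(-27 - -9,28 \right)} + 1478} = \sqrt{\left(28 - 18\right) + 1478} = \sqrt{10 + 1478} = \sqrt{1488} = 4 \sqrt{93}$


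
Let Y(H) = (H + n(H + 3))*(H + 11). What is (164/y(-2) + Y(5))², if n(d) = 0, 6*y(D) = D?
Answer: 169744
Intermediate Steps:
y(D) = D/6
Y(H) = H*(11 + H) (Y(H) = (H + 0)*(H + 11) = H*(11 + H))
(164/y(-2) + Y(5))² = (164/(((⅙)*(-2))) + 5*(11 + 5))² = (164/(-⅓) + 5*16)² = (164*(-3) + 80)² = (-492 + 80)² = (-412)² = 169744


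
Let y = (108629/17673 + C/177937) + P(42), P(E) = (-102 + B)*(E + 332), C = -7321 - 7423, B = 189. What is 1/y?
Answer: 3144680601/102340685942999 ≈ 3.0728e-5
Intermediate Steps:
C = -14744
P(E) = 28884 + 87*E (P(E) = (-102 + 189)*(E + 332) = 87*(332 + E) = 28884 + 87*E)
y = 102340685942999/3144680601 (y = (108629/17673 - 14744/177937) + (28884 + 87*42) = (108629*(1/17673) - 14744*1/177937) + (28884 + 3654) = (108629/17673 - 14744/177937) + 32538 = 19068547661/3144680601 + 32538 = 102340685942999/3144680601 ≈ 32544.)
1/y = 1/(102340685942999/3144680601) = 3144680601/102340685942999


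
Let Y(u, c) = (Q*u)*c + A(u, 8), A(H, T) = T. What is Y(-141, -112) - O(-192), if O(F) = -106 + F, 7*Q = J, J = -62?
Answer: -139566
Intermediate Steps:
Q = -62/7 (Q = (⅐)*(-62) = -62/7 ≈ -8.8571)
Y(u, c) = 8 - 62*c*u/7 (Y(u, c) = (-62*u/7)*c + 8 = -62*c*u/7 + 8 = 8 - 62*c*u/7)
Y(-141, -112) - O(-192) = (8 - 62/7*(-112)*(-141)) - (-106 - 192) = (8 - 139872) - 1*(-298) = -139864 + 298 = -139566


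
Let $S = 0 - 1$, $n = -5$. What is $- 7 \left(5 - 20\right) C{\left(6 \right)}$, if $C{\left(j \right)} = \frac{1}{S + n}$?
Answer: $- \frac{35}{2} \approx -17.5$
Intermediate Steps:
$S = -1$
$C{\left(j \right)} = - \frac{1}{6}$ ($C{\left(j \right)} = \frac{1}{-1 - 5} = \frac{1}{-6} = - \frac{1}{6}$)
$- 7 \left(5 - 20\right) C{\left(6 \right)} = - 7 \left(5 - 20\right) \left(- \frac{1}{6}\right) = \left(-7\right) \left(-15\right) \left(- \frac{1}{6}\right) = 105 \left(- \frac{1}{6}\right) = - \frac{35}{2}$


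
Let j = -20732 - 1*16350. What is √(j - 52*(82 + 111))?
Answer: I*√47118 ≈ 217.07*I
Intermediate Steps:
j = -37082 (j = -20732 - 16350 = -37082)
√(j - 52*(82 + 111)) = √(-37082 - 52*(82 + 111)) = √(-37082 - 52*193) = √(-37082 - 10036) = √(-47118) = I*√47118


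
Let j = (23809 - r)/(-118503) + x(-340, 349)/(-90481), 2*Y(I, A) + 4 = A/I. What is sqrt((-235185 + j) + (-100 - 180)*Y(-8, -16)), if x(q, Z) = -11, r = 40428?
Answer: I*sqrt(333411408428126513398529)/1191363327 ≈ 484.67*I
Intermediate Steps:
Y(I, A) = -2 + A/(2*I) (Y(I, A) = -2 + (A/I)/2 = -2 + A/(2*I))
j = 1505007272/10722269943 (j = (23809 - 1*40428)/(-118503) - 11/(-90481) = (23809 - 40428)*(-1/118503) - 11*(-1/90481) = -16619*(-1/118503) + 11/90481 = 16619/118503 + 11/90481 = 1505007272/10722269943 ≈ 0.14036)
sqrt((-235185 + j) + (-100 - 180)*Y(-8, -16)) = sqrt((-235185 + 1505007272/10722269943) + (-100 - 180)*(-2 + (1/2)*(-16)/(-8))) = sqrt(-2521715551537183/10722269943 - 280*(-2 + (1/2)*(-16)*(-1/8))) = sqrt(-2521715551537183/10722269943 - 280*(-2 + 1)) = sqrt(-2521715551537183/10722269943 - 280*(-1)) = sqrt(-2521715551537183/10722269943 + 280) = sqrt(-2518713315953143/10722269943) = I*sqrt(333411408428126513398529)/1191363327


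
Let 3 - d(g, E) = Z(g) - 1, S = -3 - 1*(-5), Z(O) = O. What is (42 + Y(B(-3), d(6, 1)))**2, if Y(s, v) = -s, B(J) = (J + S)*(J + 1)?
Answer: 1600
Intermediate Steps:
S = 2 (S = -3 + 5 = 2)
d(g, E) = 4 - g (d(g, E) = 3 - (g - 1) = 3 - (-1 + g) = 3 + (1 - g) = 4 - g)
B(J) = (1 + J)*(2 + J) (B(J) = (J + 2)*(J + 1) = (2 + J)*(1 + J) = (1 + J)*(2 + J))
(42 + Y(B(-3), d(6, 1)))**2 = (42 - (2 + (-3)**2 + 3*(-3)))**2 = (42 - (2 + 9 - 9))**2 = (42 - 1*2)**2 = (42 - 2)**2 = 40**2 = 1600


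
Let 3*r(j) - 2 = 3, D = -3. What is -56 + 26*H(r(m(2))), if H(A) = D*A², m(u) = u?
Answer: -818/3 ≈ -272.67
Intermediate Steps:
r(j) = 5/3 (r(j) = ⅔ + (⅓)*3 = ⅔ + 1 = 5/3)
H(A) = -3*A²
-56 + 26*H(r(m(2))) = -56 + 26*(-3*(5/3)²) = -56 + 26*(-3*25/9) = -56 + 26*(-25/3) = -56 - 650/3 = -818/3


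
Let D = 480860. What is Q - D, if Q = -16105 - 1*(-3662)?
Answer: -493303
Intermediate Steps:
Q = -12443 (Q = -16105 + 3662 = -12443)
Q - D = -12443 - 1*480860 = -12443 - 480860 = -493303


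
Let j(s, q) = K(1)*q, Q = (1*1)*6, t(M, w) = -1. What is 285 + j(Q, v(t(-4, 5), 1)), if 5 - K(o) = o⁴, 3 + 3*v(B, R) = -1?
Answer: 839/3 ≈ 279.67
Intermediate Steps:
v(B, R) = -4/3 (v(B, R) = -1 + (⅓)*(-1) = -1 - ⅓ = -4/3)
K(o) = 5 - o⁴
Q = 6 (Q = 1*6 = 6)
j(s, q) = 4*q (j(s, q) = (5 - 1*1⁴)*q = (5 - 1*1)*q = (5 - 1)*q = 4*q)
285 + j(Q, v(t(-4, 5), 1)) = 285 + 4*(-4/3) = 285 - 16/3 = 839/3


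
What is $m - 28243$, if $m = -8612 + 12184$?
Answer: $-24671$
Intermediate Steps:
$m = 3572$
$m - 28243 = 3572 - 28243 = -24671$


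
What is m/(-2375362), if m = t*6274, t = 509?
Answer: -1596733/1187681 ≈ -1.3444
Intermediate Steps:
m = 3193466 (m = 509*6274 = 3193466)
m/(-2375362) = 3193466/(-2375362) = 3193466*(-1/2375362) = -1596733/1187681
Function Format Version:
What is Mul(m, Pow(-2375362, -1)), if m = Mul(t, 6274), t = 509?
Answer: Rational(-1596733, 1187681) ≈ -1.3444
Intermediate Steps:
m = 3193466 (m = Mul(509, 6274) = 3193466)
Mul(m, Pow(-2375362, -1)) = Mul(3193466, Pow(-2375362, -1)) = Mul(3193466, Rational(-1, 2375362)) = Rational(-1596733, 1187681)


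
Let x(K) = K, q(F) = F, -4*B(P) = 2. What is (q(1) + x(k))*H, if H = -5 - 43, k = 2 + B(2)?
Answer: -120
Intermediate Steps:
B(P) = -1/2 (B(P) = -1/4*2 = -1/2)
k = 3/2 (k = 2 - 1/2 = 3/2 ≈ 1.5000)
H = -48
(q(1) + x(k))*H = (1 + 3/2)*(-48) = (5/2)*(-48) = -120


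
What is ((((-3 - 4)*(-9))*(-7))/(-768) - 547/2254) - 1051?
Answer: -303130459/288512 ≈ -1050.7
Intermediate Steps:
((((-3 - 4)*(-9))*(-7))/(-768) - 547/2254) - 1051 = ((-7*(-9)*(-7))*(-1/768) - 547*1/2254) - 1051 = ((63*(-7))*(-1/768) - 547/2254) - 1051 = (-441*(-1/768) - 547/2254) - 1051 = (147/256 - 547/2254) - 1051 = 95653/288512 - 1051 = -303130459/288512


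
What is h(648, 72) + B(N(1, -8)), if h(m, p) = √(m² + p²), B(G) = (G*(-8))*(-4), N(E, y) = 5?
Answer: 160 + 72*√82 ≈ 811.99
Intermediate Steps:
B(G) = 32*G (B(G) = -8*G*(-4) = 32*G)
h(648, 72) + B(N(1, -8)) = √(648² + 72²) + 32*5 = √(419904 + 5184) + 160 = √425088 + 160 = 72*√82 + 160 = 160 + 72*√82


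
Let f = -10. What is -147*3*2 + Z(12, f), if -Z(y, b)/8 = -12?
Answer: -786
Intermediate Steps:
Z(y, b) = 96 (Z(y, b) = -8*(-12) = 96)
-147*3*2 + Z(12, f) = -147*3*2 + 96 = -882 + 96 = -786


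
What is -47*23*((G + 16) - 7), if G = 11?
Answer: -21620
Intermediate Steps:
-47*23*((G + 16) - 7) = -47*23*((11 + 16) - 7) = -1081*(27 - 7) = -1081*20 = -1*21620 = -21620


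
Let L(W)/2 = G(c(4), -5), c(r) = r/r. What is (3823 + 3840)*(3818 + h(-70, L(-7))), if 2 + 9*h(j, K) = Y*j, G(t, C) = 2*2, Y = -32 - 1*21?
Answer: 32414490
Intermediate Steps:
Y = -53 (Y = -32 - 21 = -53)
c(r) = 1
G(t, C) = 4
L(W) = 8 (L(W) = 2*4 = 8)
h(j, K) = -2/9 - 53*j/9 (h(j, K) = -2/9 + (-53*j)/9 = -2/9 - 53*j/9)
(3823 + 3840)*(3818 + h(-70, L(-7))) = (3823 + 3840)*(3818 + (-2/9 - 53/9*(-70))) = 7663*(3818 + (-2/9 + 3710/9)) = 7663*(3818 + 412) = 7663*4230 = 32414490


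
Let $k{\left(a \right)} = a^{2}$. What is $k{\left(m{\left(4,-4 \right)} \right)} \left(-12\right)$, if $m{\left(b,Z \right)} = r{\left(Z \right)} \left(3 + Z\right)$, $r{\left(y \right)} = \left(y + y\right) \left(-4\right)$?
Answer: $-12288$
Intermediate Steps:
$r{\left(y \right)} = - 8 y$ ($r{\left(y \right)} = 2 y \left(-4\right) = - 8 y$)
$m{\left(b,Z \right)} = - 8 Z \left(3 + Z\right)$
$k{\left(m{\left(4,-4 \right)} \right)} \left(-12\right) = \left(\left(-8\right) \left(-4\right) \left(3 - 4\right)\right)^{2} \left(-12\right) = \left(\left(-8\right) \left(-4\right) \left(-1\right)\right)^{2} \left(-12\right) = \left(-32\right)^{2} \left(-12\right) = 1024 \left(-12\right) = -12288$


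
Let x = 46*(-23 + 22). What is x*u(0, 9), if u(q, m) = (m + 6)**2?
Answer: -10350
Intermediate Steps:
u(q, m) = (6 + m)**2
x = -46 (x = 46*(-1) = -46)
x*u(0, 9) = -46*(6 + 9)**2 = -46*15**2 = -46*225 = -10350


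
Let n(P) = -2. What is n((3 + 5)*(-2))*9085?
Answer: -18170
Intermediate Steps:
n((3 + 5)*(-2))*9085 = -2*9085 = -18170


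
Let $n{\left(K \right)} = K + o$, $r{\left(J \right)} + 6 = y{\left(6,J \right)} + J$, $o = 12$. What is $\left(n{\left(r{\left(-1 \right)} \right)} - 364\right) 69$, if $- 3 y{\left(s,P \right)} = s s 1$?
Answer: $-25599$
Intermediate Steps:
$y{\left(s,P \right)} = - \frac{s^{2}}{3}$ ($y{\left(s,P \right)} = - \frac{s s 1}{3} = - \frac{s^{2} \cdot 1}{3} = - \frac{s^{2}}{3}$)
$r{\left(J \right)} = -18 + J$ ($r{\left(J \right)} = -6 + \left(- \frac{6^{2}}{3} + J\right) = -6 + \left(\left(- \frac{1}{3}\right) 36 + J\right) = -6 + \left(-12 + J\right) = -18 + J$)
$n{\left(K \right)} = 12 + K$ ($n{\left(K \right)} = K + 12 = 12 + K$)
$\left(n{\left(r{\left(-1 \right)} \right)} - 364\right) 69 = \left(\left(12 - 19\right) - 364\right) 69 = \left(-7 - 364\right) 69 = \left(-371\right) 69 = -25599$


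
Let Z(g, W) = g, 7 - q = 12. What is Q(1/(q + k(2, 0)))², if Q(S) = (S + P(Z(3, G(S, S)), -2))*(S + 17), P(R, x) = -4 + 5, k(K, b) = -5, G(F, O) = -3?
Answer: 2313441/10000 ≈ 231.34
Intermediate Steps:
q = -5 (q = 7 - 1*12 = 7 - 12 = -5)
P(R, x) = 1
Q(S) = (1 + S)*(17 + S) (Q(S) = (S + 1)*(S + 17) = (1 + S)*(17 + S))
Q(1/(q + k(2, 0)))² = (17 + (1/(-5 - 5))² + 18/(-5 - 5))² = (17 + (1/(-10))² + 18/(-10))² = (17 + (-⅒)² + 18*(-⅒))² = (17 + 1/100 - 9/5)² = (1521/100)² = 2313441/10000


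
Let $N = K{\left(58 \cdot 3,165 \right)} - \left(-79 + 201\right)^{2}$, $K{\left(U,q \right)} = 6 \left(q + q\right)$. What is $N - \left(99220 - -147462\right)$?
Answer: $-259586$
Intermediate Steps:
$K{\left(U,q \right)} = 12 q$ ($K{\left(U,q \right)} = 6 \cdot 2 q = 12 q$)
$N = -12904$ ($N = 12 \cdot 165 - \left(-79 + 201\right)^{2} = 1980 - 122^{2} = 1980 - 14884 = -12904$)
$N - \left(99220 - -147462\right) = -12904 - \left(99220 - -147462\right) = -12904 - \left(99220 + 147462\right) = -12904 - 246682 = -259586$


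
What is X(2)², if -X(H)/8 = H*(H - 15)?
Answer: 43264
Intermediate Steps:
X(H) = -8*H*(-15 + H) (X(H) = -8*H*(H - 15) = -8*H*(-15 + H))
X(2)² = (8*2*(15 - 1*2))² = (8*2*(15 - 2))² = (8*2*13)² = 208² = 43264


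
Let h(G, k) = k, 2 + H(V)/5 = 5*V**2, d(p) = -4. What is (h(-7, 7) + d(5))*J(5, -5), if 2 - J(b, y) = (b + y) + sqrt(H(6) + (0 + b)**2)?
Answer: 6 - 3*sqrt(915) ≈ -84.747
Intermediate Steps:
H(V) = -10 + 25*V**2 (H(V) = -10 + 5*(5*V**2) = -10 + 25*V**2)
J(b, y) = 2 - b - y - sqrt(890 + b**2) (J(b, y) = 2 - ((b + y) + sqrt((-10 + 25*6**2) + (0 + b)**2)) = 2 - ((b + y) + sqrt((-10 + 25*36) + b**2)) = 2 - ((b + y) + sqrt((-10 + 900) + b**2)) = 2 - ((b + y) + sqrt(890 + b**2)) = 2 - (b + y + sqrt(890 + b**2)) = 2 + (-b - y - sqrt(890 + b**2)) = 2 - b - y - sqrt(890 + b**2))
(h(-7, 7) + d(5))*J(5, -5) = (7 - 4)*(2 - 1*5 - 1*(-5) - sqrt(890 + 5**2)) = 3*(2 - 5 + 5 - sqrt(890 + 25)) = 3*(2 - 5 + 5 - sqrt(915)) = 3*(2 - sqrt(915)) = 6 - 3*sqrt(915)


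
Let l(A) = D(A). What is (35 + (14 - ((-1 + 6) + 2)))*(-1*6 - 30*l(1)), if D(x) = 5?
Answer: -6552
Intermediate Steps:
l(A) = 5
(35 + (14 - ((-1 + 6) + 2)))*(-1*6 - 30*l(1)) = (35 + (14 - ((-1 + 6) + 2)))*(-1*6 - 30*5) = (35 + (14 - (5 + 2)))*(-6 - 150) = (35 + (14 - 1*7))*(-156) = (35 + (14 - 7))*(-156) = (35 + 7)*(-156) = 42*(-156) = -6552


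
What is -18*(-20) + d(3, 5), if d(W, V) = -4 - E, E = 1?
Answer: 355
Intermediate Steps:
d(W, V) = -5 (d(W, V) = -4 - 1*1 = -4 - 1 = -5)
-18*(-20) + d(3, 5) = -18*(-20) - 5 = 360 - 5 = 355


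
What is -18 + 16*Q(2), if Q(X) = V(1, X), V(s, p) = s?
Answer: -2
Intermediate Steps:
Q(X) = 1
-18 + 16*Q(2) = -18 + 16*1 = -18 + 16 = -2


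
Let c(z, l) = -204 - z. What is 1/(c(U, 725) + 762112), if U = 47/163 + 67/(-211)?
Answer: 34393/26204302848 ≈ 1.3125e-6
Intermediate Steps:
U = -1004/34393 (U = 47*(1/163) + 67*(-1/211) = 47/163 - 67/211 = -1004/34393 ≈ -0.029192)
1/(c(U, 725) + 762112) = 1/((-204 - 1*(-1004/34393)) + 762112) = 1/((-204 + 1004/34393) + 762112) = 1/(-7015168/34393 + 762112) = 1/(26204302848/34393) = 34393/26204302848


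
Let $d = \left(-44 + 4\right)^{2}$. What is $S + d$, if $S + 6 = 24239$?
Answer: $25833$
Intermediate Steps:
$S = 24233$ ($S = -6 + 24239 = 24233$)
$d = 1600$ ($d = \left(-40\right)^{2} = 1600$)
$S + d = 24233 + 1600 = 25833$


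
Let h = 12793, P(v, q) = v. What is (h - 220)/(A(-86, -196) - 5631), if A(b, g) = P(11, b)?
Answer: -12573/5620 ≈ -2.2372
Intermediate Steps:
A(b, g) = 11
(h - 220)/(A(-86, -196) - 5631) = (12793 - 220)/(11 - 5631) = 12573/(-5620) = 12573*(-1/5620) = -12573/5620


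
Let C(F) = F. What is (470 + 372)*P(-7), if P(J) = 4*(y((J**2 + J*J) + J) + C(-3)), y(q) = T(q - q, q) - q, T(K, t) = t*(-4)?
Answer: -1542544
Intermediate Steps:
T(K, t) = -4*t
y(q) = -5*q (y(q) = -4*q - q = -5*q)
P(J) = -12 - 40*J**2 - 20*J (P(J) = 4*(-5*((J**2 + J*J) + J) - 3) = 4*(-5*((J**2 + J**2) + J) - 3) = 4*(-5*(2*J**2 + J) - 3) = 4*(-5*(J + 2*J**2) - 3) = 4*((-10*J**2 - 5*J) - 3) = 4*(-3 - 10*J**2 - 5*J) = -12 - 40*J**2 - 20*J)
(470 + 372)*P(-7) = (470 + 372)*(-12 - 40*(-7)**2 - 20*(-7)) = 842*(-12 - 40*49 + 140) = 842*(-12 - 1960 + 140) = 842*(-1832) = -1542544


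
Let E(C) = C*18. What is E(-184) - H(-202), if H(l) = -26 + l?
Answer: -3084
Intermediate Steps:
E(C) = 18*C
E(-184) - H(-202) = 18*(-184) - (-26 - 202) = -3312 - 1*(-228) = -3312 + 228 = -3084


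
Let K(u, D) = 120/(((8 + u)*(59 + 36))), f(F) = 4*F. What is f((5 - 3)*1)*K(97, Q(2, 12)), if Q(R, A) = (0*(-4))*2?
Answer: 64/665 ≈ 0.096241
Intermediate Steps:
Q(R, A) = 0 (Q(R, A) = 0*2 = 0)
K(u, D) = 120/(760 + 95*u) (K(u, D) = 120/(((8 + u)*95)) = 120/(760 + 95*u))
f((5 - 3)*1)*K(97, Q(2, 12)) = (4*((5 - 3)*1))*(24/(19*(8 + 97))) = (4*(2*1))*((24/19)/105) = (4*2)*((24/19)*(1/105)) = 8*(8/665) = 64/665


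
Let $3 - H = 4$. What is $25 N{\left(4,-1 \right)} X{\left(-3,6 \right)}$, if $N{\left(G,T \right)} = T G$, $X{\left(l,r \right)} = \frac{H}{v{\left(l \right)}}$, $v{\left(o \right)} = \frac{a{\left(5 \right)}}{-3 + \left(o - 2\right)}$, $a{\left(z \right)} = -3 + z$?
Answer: $-400$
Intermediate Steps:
$H = -1$ ($H = 3 - 4 = -1$)
$v{\left(o \right)} = \frac{2}{-5 + o}$ ($v{\left(o \right)} = \frac{-3 + 5}{-3 + \left(o - 2\right)} = \frac{2}{-3 + \left(-2 + o\right)} = \frac{2}{-5 + o}$)
$X{\left(l,r \right)} = \frac{5}{2} - \frac{l}{2}$ ($X{\left(l,r \right)} = - \frac{1}{2 \frac{1}{-5 + l}} = - (- \frac{5}{2} + \frac{l}{2}) = \frac{5}{2} - \frac{l}{2}$)
$N{\left(G,T \right)} = G T$
$25 N{\left(4,-1 \right)} X{\left(-3,6 \right)} = 25 \cdot 4 \left(-1\right) \left(\frac{5}{2} - - \frac{3}{2}\right) = 25 \left(-4\right) \left(\frac{5}{2} + \frac{3}{2}\right) = \left(-100\right) 4 = -400$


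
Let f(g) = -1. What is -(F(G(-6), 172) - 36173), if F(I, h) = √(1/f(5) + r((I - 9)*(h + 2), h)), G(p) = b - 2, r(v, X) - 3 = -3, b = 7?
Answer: 36173 - I ≈ 36173.0 - 1.0*I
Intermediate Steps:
r(v, X) = 0 (r(v, X) = 3 - 3 = 0)
G(p) = 5 (G(p) = 7 - 2 = 5)
F(I, h) = I (F(I, h) = √(1/(-1) + 0) = √(-1 + 0) = √(-1) = I)
-(F(G(-6), 172) - 36173) = -(I - 36173) = -(-36173 + I) = 36173 - I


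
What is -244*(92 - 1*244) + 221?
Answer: 37309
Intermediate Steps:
-244*(92 - 1*244) + 221 = -244*(92 - 244) + 221 = -244*(-152) + 221 = 37088 + 221 = 37309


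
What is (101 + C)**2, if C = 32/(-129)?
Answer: 168922009/16641 ≈ 10151.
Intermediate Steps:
C = -32/129 (C = 32*(-1/129) = -32/129 ≈ -0.24806)
(101 + C)**2 = (101 - 32/129)**2 = (12997/129)**2 = 168922009/16641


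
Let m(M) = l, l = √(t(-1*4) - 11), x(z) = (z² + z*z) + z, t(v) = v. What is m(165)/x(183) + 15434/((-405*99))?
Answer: -15434/40095 + I*√15/67161 ≈ -0.38494 + 5.7667e-5*I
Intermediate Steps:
x(z) = z + 2*z² (x(z) = (z² + z²) + z = 2*z² + z = z + 2*z²)
l = I*√15 (l = √(-1*4 - 11) = √(-4 - 11) = √(-15) = I*√15 ≈ 3.873*I)
m(M) = I*√15
m(165)/x(183) + 15434/((-405*99)) = (I*√15)/((183*(1 + 2*183))) + 15434/((-405*99)) = (I*√15)/((183*(1 + 366))) + 15434/(-40095) = (I*√15)/((183*367)) + 15434*(-1/40095) = (I*√15)/67161 - 15434/40095 = (I*√15)*(1/67161) - 15434/40095 = I*√15/67161 - 15434/40095 = -15434/40095 + I*√15/67161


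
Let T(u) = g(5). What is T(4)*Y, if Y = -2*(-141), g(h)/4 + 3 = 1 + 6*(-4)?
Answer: -29328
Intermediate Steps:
g(h) = -104 (g(h) = -12 + 4*(1 + 6*(-4)) = -12 + 4*(1 - 24) = -12 + 4*(-23) = -12 - 92 = -104)
T(u) = -104
Y = 282
T(4)*Y = -104*282 = -29328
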